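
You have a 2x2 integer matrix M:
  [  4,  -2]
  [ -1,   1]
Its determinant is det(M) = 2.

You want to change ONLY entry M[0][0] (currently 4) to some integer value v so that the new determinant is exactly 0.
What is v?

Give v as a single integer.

det is linear in entry M[0][0]: det = old_det + (v - 4) * C_00
Cofactor C_00 = 1
Want det = 0: 2 + (v - 4) * 1 = 0
  (v - 4) = -2 / 1 = -2
  v = 4 + (-2) = 2

Answer: 2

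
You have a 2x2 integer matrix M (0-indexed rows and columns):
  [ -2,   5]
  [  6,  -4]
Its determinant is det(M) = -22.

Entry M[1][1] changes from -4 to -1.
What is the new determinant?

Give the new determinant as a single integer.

det is linear in row 1: changing M[1][1] by delta changes det by delta * cofactor(1,1).
Cofactor C_11 = (-1)^(1+1) * minor(1,1) = -2
Entry delta = -1 - -4 = 3
Det delta = 3 * -2 = -6
New det = -22 + -6 = -28

Answer: -28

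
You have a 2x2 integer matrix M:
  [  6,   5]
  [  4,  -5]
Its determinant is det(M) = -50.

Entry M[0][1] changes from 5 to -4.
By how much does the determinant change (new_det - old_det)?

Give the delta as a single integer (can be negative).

Cofactor C_01 = -4
Entry delta = -4 - 5 = -9
Det delta = entry_delta * cofactor = -9 * -4 = 36

Answer: 36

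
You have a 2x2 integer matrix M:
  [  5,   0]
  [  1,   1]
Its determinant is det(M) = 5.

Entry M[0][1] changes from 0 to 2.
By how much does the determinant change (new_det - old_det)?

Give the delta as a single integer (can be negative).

Answer: -2

Derivation:
Cofactor C_01 = -1
Entry delta = 2 - 0 = 2
Det delta = entry_delta * cofactor = 2 * -1 = -2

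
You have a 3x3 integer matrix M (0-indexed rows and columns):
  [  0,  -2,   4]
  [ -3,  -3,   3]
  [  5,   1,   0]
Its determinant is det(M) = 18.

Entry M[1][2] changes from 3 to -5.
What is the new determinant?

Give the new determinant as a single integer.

det is linear in row 1: changing M[1][2] by delta changes det by delta * cofactor(1,2).
Cofactor C_12 = (-1)^(1+2) * minor(1,2) = -10
Entry delta = -5 - 3 = -8
Det delta = -8 * -10 = 80
New det = 18 + 80 = 98

Answer: 98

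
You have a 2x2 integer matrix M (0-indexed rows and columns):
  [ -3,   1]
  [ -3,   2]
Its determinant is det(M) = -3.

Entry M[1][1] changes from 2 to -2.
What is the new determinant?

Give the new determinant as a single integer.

det is linear in row 1: changing M[1][1] by delta changes det by delta * cofactor(1,1).
Cofactor C_11 = (-1)^(1+1) * minor(1,1) = -3
Entry delta = -2 - 2 = -4
Det delta = -4 * -3 = 12
New det = -3 + 12 = 9

Answer: 9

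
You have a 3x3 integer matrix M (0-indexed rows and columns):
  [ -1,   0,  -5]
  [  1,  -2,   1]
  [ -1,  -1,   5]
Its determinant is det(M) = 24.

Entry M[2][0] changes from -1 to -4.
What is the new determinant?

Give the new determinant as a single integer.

det is linear in row 2: changing M[2][0] by delta changes det by delta * cofactor(2,0).
Cofactor C_20 = (-1)^(2+0) * minor(2,0) = -10
Entry delta = -4 - -1 = -3
Det delta = -3 * -10 = 30
New det = 24 + 30 = 54

Answer: 54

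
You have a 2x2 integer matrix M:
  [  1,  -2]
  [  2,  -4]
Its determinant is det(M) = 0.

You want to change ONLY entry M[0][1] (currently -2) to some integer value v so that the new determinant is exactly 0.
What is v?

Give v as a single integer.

det is linear in entry M[0][1]: det = old_det + (v - -2) * C_01
Cofactor C_01 = -2
Want det = 0: 0 + (v - -2) * -2 = 0
  (v - -2) = 0 / -2 = 0
  v = -2 + (0) = -2

Answer: -2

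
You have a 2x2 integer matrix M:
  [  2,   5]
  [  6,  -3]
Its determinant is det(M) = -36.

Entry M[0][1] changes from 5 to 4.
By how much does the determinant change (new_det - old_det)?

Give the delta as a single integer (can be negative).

Answer: 6

Derivation:
Cofactor C_01 = -6
Entry delta = 4 - 5 = -1
Det delta = entry_delta * cofactor = -1 * -6 = 6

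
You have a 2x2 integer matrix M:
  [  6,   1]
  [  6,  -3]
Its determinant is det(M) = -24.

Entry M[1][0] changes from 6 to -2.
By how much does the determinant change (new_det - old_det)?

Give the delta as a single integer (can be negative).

Answer: 8

Derivation:
Cofactor C_10 = -1
Entry delta = -2 - 6 = -8
Det delta = entry_delta * cofactor = -8 * -1 = 8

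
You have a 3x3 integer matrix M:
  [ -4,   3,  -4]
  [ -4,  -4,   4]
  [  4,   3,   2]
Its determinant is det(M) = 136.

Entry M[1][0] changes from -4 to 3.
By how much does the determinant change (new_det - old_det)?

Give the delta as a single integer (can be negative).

Cofactor C_10 = -18
Entry delta = 3 - -4 = 7
Det delta = entry_delta * cofactor = 7 * -18 = -126

Answer: -126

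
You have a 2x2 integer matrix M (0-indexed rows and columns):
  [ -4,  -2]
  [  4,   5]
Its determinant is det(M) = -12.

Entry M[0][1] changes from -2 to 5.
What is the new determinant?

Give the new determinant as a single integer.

Answer: -40

Derivation:
det is linear in row 0: changing M[0][1] by delta changes det by delta * cofactor(0,1).
Cofactor C_01 = (-1)^(0+1) * minor(0,1) = -4
Entry delta = 5 - -2 = 7
Det delta = 7 * -4 = -28
New det = -12 + -28 = -40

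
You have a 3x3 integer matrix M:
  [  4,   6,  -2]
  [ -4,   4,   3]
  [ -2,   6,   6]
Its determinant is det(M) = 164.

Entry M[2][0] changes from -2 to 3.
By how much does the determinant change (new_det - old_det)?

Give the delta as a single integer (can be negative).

Cofactor C_20 = 26
Entry delta = 3 - -2 = 5
Det delta = entry_delta * cofactor = 5 * 26 = 130

Answer: 130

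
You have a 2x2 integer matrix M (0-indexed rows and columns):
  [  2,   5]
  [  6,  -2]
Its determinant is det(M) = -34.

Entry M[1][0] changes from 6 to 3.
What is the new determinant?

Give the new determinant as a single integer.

det is linear in row 1: changing M[1][0] by delta changes det by delta * cofactor(1,0).
Cofactor C_10 = (-1)^(1+0) * minor(1,0) = -5
Entry delta = 3 - 6 = -3
Det delta = -3 * -5 = 15
New det = -34 + 15 = -19

Answer: -19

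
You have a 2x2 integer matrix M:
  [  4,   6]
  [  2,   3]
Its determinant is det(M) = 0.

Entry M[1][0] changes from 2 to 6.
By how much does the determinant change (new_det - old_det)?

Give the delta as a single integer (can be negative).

Answer: -24

Derivation:
Cofactor C_10 = -6
Entry delta = 6 - 2 = 4
Det delta = entry_delta * cofactor = 4 * -6 = -24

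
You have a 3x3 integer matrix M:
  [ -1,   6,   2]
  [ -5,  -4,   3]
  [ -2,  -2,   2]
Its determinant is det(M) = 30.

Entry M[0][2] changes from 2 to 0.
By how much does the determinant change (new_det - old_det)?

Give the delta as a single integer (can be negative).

Answer: -4

Derivation:
Cofactor C_02 = 2
Entry delta = 0 - 2 = -2
Det delta = entry_delta * cofactor = -2 * 2 = -4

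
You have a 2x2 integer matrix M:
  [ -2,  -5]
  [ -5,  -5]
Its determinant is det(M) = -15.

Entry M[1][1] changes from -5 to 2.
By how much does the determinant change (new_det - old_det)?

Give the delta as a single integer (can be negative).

Answer: -14

Derivation:
Cofactor C_11 = -2
Entry delta = 2 - -5 = 7
Det delta = entry_delta * cofactor = 7 * -2 = -14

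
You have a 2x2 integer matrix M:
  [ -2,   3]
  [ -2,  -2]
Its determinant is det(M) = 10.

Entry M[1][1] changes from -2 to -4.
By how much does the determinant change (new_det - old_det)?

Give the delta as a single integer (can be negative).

Cofactor C_11 = -2
Entry delta = -4 - -2 = -2
Det delta = entry_delta * cofactor = -2 * -2 = 4

Answer: 4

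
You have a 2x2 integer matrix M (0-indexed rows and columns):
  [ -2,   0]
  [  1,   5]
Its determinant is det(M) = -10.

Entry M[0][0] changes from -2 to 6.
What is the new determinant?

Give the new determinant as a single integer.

Answer: 30

Derivation:
det is linear in row 0: changing M[0][0] by delta changes det by delta * cofactor(0,0).
Cofactor C_00 = (-1)^(0+0) * minor(0,0) = 5
Entry delta = 6 - -2 = 8
Det delta = 8 * 5 = 40
New det = -10 + 40 = 30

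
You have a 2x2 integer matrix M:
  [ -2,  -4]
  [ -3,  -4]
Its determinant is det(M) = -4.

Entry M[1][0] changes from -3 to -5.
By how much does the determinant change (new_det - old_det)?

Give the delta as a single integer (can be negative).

Answer: -8

Derivation:
Cofactor C_10 = 4
Entry delta = -5 - -3 = -2
Det delta = entry_delta * cofactor = -2 * 4 = -8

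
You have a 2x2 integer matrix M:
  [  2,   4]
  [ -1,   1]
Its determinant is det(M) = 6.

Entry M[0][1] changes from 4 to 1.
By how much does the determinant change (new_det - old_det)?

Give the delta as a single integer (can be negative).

Answer: -3

Derivation:
Cofactor C_01 = 1
Entry delta = 1 - 4 = -3
Det delta = entry_delta * cofactor = -3 * 1 = -3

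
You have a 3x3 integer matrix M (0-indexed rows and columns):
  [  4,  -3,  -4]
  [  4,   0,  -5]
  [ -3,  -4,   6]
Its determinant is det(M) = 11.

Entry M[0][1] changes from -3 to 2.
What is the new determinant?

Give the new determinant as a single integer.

Answer: -34

Derivation:
det is linear in row 0: changing M[0][1] by delta changes det by delta * cofactor(0,1).
Cofactor C_01 = (-1)^(0+1) * minor(0,1) = -9
Entry delta = 2 - -3 = 5
Det delta = 5 * -9 = -45
New det = 11 + -45 = -34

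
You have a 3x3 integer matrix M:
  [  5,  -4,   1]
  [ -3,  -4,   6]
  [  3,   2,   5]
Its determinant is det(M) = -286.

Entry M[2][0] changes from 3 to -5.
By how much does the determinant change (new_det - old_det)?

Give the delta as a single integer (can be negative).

Cofactor C_20 = -20
Entry delta = -5 - 3 = -8
Det delta = entry_delta * cofactor = -8 * -20 = 160

Answer: 160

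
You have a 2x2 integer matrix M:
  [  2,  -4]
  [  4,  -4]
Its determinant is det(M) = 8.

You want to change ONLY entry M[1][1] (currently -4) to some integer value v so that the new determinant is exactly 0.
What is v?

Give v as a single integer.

det is linear in entry M[1][1]: det = old_det + (v - -4) * C_11
Cofactor C_11 = 2
Want det = 0: 8 + (v - -4) * 2 = 0
  (v - -4) = -8 / 2 = -4
  v = -4 + (-4) = -8

Answer: -8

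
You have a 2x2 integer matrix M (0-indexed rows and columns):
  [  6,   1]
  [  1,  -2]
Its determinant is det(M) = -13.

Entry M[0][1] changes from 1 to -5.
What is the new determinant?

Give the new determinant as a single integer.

Answer: -7

Derivation:
det is linear in row 0: changing M[0][1] by delta changes det by delta * cofactor(0,1).
Cofactor C_01 = (-1)^(0+1) * minor(0,1) = -1
Entry delta = -5 - 1 = -6
Det delta = -6 * -1 = 6
New det = -13 + 6 = -7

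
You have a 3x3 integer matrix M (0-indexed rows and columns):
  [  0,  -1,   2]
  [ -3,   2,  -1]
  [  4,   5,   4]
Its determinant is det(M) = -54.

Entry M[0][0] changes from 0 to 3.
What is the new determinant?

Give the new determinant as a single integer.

det is linear in row 0: changing M[0][0] by delta changes det by delta * cofactor(0,0).
Cofactor C_00 = (-1)^(0+0) * minor(0,0) = 13
Entry delta = 3 - 0 = 3
Det delta = 3 * 13 = 39
New det = -54 + 39 = -15

Answer: -15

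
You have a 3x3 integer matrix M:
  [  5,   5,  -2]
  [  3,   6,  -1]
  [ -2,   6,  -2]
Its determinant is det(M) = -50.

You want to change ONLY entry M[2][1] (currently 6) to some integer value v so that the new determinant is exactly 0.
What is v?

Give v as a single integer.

det is linear in entry M[2][1]: det = old_det + (v - 6) * C_21
Cofactor C_21 = -1
Want det = 0: -50 + (v - 6) * -1 = 0
  (v - 6) = 50 / -1 = -50
  v = 6 + (-50) = -44

Answer: -44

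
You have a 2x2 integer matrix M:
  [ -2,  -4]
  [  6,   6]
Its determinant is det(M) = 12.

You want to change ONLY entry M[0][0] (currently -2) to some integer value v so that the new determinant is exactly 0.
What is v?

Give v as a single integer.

Answer: -4

Derivation:
det is linear in entry M[0][0]: det = old_det + (v - -2) * C_00
Cofactor C_00 = 6
Want det = 0: 12 + (v - -2) * 6 = 0
  (v - -2) = -12 / 6 = -2
  v = -2 + (-2) = -4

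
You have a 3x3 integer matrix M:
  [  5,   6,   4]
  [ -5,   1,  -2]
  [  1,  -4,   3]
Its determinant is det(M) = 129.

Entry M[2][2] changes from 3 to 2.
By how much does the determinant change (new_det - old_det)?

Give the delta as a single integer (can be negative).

Answer: -35

Derivation:
Cofactor C_22 = 35
Entry delta = 2 - 3 = -1
Det delta = entry_delta * cofactor = -1 * 35 = -35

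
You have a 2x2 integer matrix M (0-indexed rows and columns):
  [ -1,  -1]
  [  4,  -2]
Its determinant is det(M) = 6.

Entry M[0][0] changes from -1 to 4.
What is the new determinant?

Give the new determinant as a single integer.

Answer: -4

Derivation:
det is linear in row 0: changing M[0][0] by delta changes det by delta * cofactor(0,0).
Cofactor C_00 = (-1)^(0+0) * minor(0,0) = -2
Entry delta = 4 - -1 = 5
Det delta = 5 * -2 = -10
New det = 6 + -10 = -4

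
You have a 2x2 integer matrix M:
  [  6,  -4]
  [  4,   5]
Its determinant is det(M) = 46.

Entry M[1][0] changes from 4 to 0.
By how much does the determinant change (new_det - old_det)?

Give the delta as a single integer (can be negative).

Answer: -16

Derivation:
Cofactor C_10 = 4
Entry delta = 0 - 4 = -4
Det delta = entry_delta * cofactor = -4 * 4 = -16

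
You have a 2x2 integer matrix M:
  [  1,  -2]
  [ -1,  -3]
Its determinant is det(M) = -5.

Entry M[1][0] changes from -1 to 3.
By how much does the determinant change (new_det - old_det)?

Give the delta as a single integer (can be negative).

Answer: 8

Derivation:
Cofactor C_10 = 2
Entry delta = 3 - -1 = 4
Det delta = entry_delta * cofactor = 4 * 2 = 8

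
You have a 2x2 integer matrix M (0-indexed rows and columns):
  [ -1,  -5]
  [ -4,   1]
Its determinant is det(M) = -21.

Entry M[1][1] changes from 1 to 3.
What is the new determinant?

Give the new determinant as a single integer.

Answer: -23

Derivation:
det is linear in row 1: changing M[1][1] by delta changes det by delta * cofactor(1,1).
Cofactor C_11 = (-1)^(1+1) * minor(1,1) = -1
Entry delta = 3 - 1 = 2
Det delta = 2 * -1 = -2
New det = -21 + -2 = -23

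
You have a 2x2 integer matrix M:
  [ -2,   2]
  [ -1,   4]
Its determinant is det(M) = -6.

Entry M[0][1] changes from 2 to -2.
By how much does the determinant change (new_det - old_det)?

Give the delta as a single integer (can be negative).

Cofactor C_01 = 1
Entry delta = -2 - 2 = -4
Det delta = entry_delta * cofactor = -4 * 1 = -4

Answer: -4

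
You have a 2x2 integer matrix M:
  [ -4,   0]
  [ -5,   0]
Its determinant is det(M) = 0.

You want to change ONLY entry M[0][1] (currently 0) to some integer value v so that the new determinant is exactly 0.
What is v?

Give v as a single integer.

Answer: 0

Derivation:
det is linear in entry M[0][1]: det = old_det + (v - 0) * C_01
Cofactor C_01 = 5
Want det = 0: 0 + (v - 0) * 5 = 0
  (v - 0) = 0 / 5 = 0
  v = 0 + (0) = 0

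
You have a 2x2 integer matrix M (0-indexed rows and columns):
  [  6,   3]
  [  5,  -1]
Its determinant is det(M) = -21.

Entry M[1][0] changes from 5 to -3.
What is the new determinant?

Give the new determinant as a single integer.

det is linear in row 1: changing M[1][0] by delta changes det by delta * cofactor(1,0).
Cofactor C_10 = (-1)^(1+0) * minor(1,0) = -3
Entry delta = -3 - 5 = -8
Det delta = -8 * -3 = 24
New det = -21 + 24 = 3

Answer: 3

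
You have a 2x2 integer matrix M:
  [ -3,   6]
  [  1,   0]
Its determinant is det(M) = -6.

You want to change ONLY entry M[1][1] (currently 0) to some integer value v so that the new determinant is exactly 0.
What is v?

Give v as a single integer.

det is linear in entry M[1][1]: det = old_det + (v - 0) * C_11
Cofactor C_11 = -3
Want det = 0: -6 + (v - 0) * -3 = 0
  (v - 0) = 6 / -3 = -2
  v = 0 + (-2) = -2

Answer: -2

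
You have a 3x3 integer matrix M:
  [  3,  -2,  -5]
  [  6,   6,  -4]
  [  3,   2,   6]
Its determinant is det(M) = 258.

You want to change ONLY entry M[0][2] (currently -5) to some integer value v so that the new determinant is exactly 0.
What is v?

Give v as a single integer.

Answer: 38

Derivation:
det is linear in entry M[0][2]: det = old_det + (v - -5) * C_02
Cofactor C_02 = -6
Want det = 0: 258 + (v - -5) * -6 = 0
  (v - -5) = -258 / -6 = 43
  v = -5 + (43) = 38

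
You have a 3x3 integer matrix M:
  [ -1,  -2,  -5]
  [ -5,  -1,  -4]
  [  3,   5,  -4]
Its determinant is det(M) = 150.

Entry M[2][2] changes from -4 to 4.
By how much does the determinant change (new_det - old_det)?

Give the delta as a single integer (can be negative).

Answer: -72

Derivation:
Cofactor C_22 = -9
Entry delta = 4 - -4 = 8
Det delta = entry_delta * cofactor = 8 * -9 = -72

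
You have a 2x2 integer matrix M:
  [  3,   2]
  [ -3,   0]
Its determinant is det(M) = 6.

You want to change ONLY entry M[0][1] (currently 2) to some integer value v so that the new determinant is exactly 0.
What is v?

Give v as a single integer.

det is linear in entry M[0][1]: det = old_det + (v - 2) * C_01
Cofactor C_01 = 3
Want det = 0: 6 + (v - 2) * 3 = 0
  (v - 2) = -6 / 3 = -2
  v = 2 + (-2) = 0

Answer: 0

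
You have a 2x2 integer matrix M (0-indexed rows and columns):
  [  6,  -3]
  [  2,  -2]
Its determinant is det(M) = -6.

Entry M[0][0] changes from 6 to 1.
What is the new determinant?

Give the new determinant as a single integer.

Answer: 4

Derivation:
det is linear in row 0: changing M[0][0] by delta changes det by delta * cofactor(0,0).
Cofactor C_00 = (-1)^(0+0) * minor(0,0) = -2
Entry delta = 1 - 6 = -5
Det delta = -5 * -2 = 10
New det = -6 + 10 = 4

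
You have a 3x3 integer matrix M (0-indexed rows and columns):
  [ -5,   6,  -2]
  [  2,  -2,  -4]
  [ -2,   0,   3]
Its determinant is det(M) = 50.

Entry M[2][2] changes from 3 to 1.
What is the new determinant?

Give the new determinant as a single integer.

det is linear in row 2: changing M[2][2] by delta changes det by delta * cofactor(2,2).
Cofactor C_22 = (-1)^(2+2) * minor(2,2) = -2
Entry delta = 1 - 3 = -2
Det delta = -2 * -2 = 4
New det = 50 + 4 = 54

Answer: 54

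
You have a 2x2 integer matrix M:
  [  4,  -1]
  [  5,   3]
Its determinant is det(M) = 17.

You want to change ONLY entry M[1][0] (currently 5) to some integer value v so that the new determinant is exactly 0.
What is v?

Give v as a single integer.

Answer: -12

Derivation:
det is linear in entry M[1][0]: det = old_det + (v - 5) * C_10
Cofactor C_10 = 1
Want det = 0: 17 + (v - 5) * 1 = 0
  (v - 5) = -17 / 1 = -17
  v = 5 + (-17) = -12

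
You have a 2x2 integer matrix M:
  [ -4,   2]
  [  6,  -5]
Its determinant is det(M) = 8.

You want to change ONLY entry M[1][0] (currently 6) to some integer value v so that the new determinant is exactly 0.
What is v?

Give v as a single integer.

Answer: 10

Derivation:
det is linear in entry M[1][0]: det = old_det + (v - 6) * C_10
Cofactor C_10 = -2
Want det = 0: 8 + (v - 6) * -2 = 0
  (v - 6) = -8 / -2 = 4
  v = 6 + (4) = 10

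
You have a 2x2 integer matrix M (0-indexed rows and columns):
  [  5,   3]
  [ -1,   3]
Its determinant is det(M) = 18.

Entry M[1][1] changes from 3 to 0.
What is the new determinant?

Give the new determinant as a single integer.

Answer: 3

Derivation:
det is linear in row 1: changing M[1][1] by delta changes det by delta * cofactor(1,1).
Cofactor C_11 = (-1)^(1+1) * minor(1,1) = 5
Entry delta = 0 - 3 = -3
Det delta = -3 * 5 = -15
New det = 18 + -15 = 3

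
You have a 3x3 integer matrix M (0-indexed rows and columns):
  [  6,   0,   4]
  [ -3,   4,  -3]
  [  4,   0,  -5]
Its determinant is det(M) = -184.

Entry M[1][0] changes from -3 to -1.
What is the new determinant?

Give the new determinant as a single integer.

det is linear in row 1: changing M[1][0] by delta changes det by delta * cofactor(1,0).
Cofactor C_10 = (-1)^(1+0) * minor(1,0) = 0
Entry delta = -1 - -3 = 2
Det delta = 2 * 0 = 0
New det = -184 + 0 = -184

Answer: -184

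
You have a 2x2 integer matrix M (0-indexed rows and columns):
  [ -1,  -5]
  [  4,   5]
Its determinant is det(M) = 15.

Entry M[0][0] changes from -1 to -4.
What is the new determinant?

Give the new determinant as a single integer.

det is linear in row 0: changing M[0][0] by delta changes det by delta * cofactor(0,0).
Cofactor C_00 = (-1)^(0+0) * minor(0,0) = 5
Entry delta = -4 - -1 = -3
Det delta = -3 * 5 = -15
New det = 15 + -15 = 0

Answer: 0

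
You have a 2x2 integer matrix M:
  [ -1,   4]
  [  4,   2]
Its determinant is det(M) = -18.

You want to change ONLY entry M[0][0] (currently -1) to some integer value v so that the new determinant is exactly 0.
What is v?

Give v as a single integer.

Answer: 8

Derivation:
det is linear in entry M[0][0]: det = old_det + (v - -1) * C_00
Cofactor C_00 = 2
Want det = 0: -18 + (v - -1) * 2 = 0
  (v - -1) = 18 / 2 = 9
  v = -1 + (9) = 8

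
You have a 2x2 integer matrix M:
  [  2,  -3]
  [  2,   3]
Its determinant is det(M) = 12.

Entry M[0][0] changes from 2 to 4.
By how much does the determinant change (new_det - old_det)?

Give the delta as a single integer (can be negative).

Answer: 6

Derivation:
Cofactor C_00 = 3
Entry delta = 4 - 2 = 2
Det delta = entry_delta * cofactor = 2 * 3 = 6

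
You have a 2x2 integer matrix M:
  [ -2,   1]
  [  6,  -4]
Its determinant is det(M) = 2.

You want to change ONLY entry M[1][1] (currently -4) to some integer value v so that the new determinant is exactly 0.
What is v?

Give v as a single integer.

det is linear in entry M[1][1]: det = old_det + (v - -4) * C_11
Cofactor C_11 = -2
Want det = 0: 2 + (v - -4) * -2 = 0
  (v - -4) = -2 / -2 = 1
  v = -4 + (1) = -3

Answer: -3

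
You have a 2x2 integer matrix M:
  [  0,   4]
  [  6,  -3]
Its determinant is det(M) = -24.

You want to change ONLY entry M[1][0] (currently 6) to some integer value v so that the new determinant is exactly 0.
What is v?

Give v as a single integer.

det is linear in entry M[1][0]: det = old_det + (v - 6) * C_10
Cofactor C_10 = -4
Want det = 0: -24 + (v - 6) * -4 = 0
  (v - 6) = 24 / -4 = -6
  v = 6 + (-6) = 0

Answer: 0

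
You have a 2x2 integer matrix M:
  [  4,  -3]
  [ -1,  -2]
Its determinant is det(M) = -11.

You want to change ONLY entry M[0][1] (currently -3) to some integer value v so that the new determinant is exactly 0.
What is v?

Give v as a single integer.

Answer: 8

Derivation:
det is linear in entry M[0][1]: det = old_det + (v - -3) * C_01
Cofactor C_01 = 1
Want det = 0: -11 + (v - -3) * 1 = 0
  (v - -3) = 11 / 1 = 11
  v = -3 + (11) = 8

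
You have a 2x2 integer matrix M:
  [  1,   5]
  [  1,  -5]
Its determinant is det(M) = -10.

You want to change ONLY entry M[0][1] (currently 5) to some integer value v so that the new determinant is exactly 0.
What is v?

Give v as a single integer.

det is linear in entry M[0][1]: det = old_det + (v - 5) * C_01
Cofactor C_01 = -1
Want det = 0: -10 + (v - 5) * -1 = 0
  (v - 5) = 10 / -1 = -10
  v = 5 + (-10) = -5

Answer: -5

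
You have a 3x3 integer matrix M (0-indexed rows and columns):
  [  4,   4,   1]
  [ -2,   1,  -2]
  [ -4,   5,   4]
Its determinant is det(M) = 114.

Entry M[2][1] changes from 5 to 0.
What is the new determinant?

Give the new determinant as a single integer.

Answer: 84

Derivation:
det is linear in row 2: changing M[2][1] by delta changes det by delta * cofactor(2,1).
Cofactor C_21 = (-1)^(2+1) * minor(2,1) = 6
Entry delta = 0 - 5 = -5
Det delta = -5 * 6 = -30
New det = 114 + -30 = 84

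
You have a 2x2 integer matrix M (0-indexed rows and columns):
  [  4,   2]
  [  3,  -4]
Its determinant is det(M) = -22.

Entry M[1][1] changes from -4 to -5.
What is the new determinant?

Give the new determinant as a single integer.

Answer: -26

Derivation:
det is linear in row 1: changing M[1][1] by delta changes det by delta * cofactor(1,1).
Cofactor C_11 = (-1)^(1+1) * minor(1,1) = 4
Entry delta = -5 - -4 = -1
Det delta = -1 * 4 = -4
New det = -22 + -4 = -26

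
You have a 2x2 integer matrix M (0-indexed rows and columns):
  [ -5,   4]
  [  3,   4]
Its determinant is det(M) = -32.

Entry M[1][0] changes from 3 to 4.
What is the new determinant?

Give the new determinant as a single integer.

det is linear in row 1: changing M[1][0] by delta changes det by delta * cofactor(1,0).
Cofactor C_10 = (-1)^(1+0) * minor(1,0) = -4
Entry delta = 4 - 3 = 1
Det delta = 1 * -4 = -4
New det = -32 + -4 = -36

Answer: -36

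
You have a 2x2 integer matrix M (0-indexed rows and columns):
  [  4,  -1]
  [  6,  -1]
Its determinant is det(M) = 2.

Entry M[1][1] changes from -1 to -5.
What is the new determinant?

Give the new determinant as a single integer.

det is linear in row 1: changing M[1][1] by delta changes det by delta * cofactor(1,1).
Cofactor C_11 = (-1)^(1+1) * minor(1,1) = 4
Entry delta = -5 - -1 = -4
Det delta = -4 * 4 = -16
New det = 2 + -16 = -14

Answer: -14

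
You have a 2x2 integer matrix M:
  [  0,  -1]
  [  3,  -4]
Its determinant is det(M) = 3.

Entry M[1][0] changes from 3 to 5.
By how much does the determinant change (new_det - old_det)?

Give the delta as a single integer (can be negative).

Cofactor C_10 = 1
Entry delta = 5 - 3 = 2
Det delta = entry_delta * cofactor = 2 * 1 = 2

Answer: 2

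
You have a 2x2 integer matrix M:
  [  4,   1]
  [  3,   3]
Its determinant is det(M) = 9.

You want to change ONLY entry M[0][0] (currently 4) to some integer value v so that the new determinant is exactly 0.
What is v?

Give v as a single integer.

Answer: 1

Derivation:
det is linear in entry M[0][0]: det = old_det + (v - 4) * C_00
Cofactor C_00 = 3
Want det = 0: 9 + (v - 4) * 3 = 0
  (v - 4) = -9 / 3 = -3
  v = 4 + (-3) = 1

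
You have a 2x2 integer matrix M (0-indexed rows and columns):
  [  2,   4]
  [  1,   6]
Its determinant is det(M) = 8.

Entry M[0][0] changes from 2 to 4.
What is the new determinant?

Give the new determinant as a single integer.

Answer: 20

Derivation:
det is linear in row 0: changing M[0][0] by delta changes det by delta * cofactor(0,0).
Cofactor C_00 = (-1)^(0+0) * minor(0,0) = 6
Entry delta = 4 - 2 = 2
Det delta = 2 * 6 = 12
New det = 8 + 12 = 20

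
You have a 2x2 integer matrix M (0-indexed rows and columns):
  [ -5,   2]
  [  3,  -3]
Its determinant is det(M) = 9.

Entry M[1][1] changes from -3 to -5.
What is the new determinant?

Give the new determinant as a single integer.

Answer: 19

Derivation:
det is linear in row 1: changing M[1][1] by delta changes det by delta * cofactor(1,1).
Cofactor C_11 = (-1)^(1+1) * minor(1,1) = -5
Entry delta = -5 - -3 = -2
Det delta = -2 * -5 = 10
New det = 9 + 10 = 19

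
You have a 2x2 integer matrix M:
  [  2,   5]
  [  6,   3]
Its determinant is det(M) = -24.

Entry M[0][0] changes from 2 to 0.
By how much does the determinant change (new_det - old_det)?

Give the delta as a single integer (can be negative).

Cofactor C_00 = 3
Entry delta = 0 - 2 = -2
Det delta = entry_delta * cofactor = -2 * 3 = -6

Answer: -6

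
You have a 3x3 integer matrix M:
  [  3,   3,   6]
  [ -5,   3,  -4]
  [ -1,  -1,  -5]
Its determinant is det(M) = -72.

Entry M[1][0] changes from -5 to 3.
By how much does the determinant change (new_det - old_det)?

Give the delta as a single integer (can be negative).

Cofactor C_10 = 9
Entry delta = 3 - -5 = 8
Det delta = entry_delta * cofactor = 8 * 9 = 72

Answer: 72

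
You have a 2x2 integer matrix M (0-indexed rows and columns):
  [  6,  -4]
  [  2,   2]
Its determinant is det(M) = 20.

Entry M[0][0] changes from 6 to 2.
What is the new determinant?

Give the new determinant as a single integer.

det is linear in row 0: changing M[0][0] by delta changes det by delta * cofactor(0,0).
Cofactor C_00 = (-1)^(0+0) * minor(0,0) = 2
Entry delta = 2 - 6 = -4
Det delta = -4 * 2 = -8
New det = 20 + -8 = 12

Answer: 12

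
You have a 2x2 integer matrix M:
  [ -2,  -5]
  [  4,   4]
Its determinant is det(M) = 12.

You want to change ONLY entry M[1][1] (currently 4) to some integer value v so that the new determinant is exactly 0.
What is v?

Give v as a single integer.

Answer: 10

Derivation:
det is linear in entry M[1][1]: det = old_det + (v - 4) * C_11
Cofactor C_11 = -2
Want det = 0: 12 + (v - 4) * -2 = 0
  (v - 4) = -12 / -2 = 6
  v = 4 + (6) = 10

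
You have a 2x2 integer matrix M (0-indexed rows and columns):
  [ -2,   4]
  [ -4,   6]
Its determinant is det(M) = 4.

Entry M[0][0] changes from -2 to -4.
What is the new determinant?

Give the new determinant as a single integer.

det is linear in row 0: changing M[0][0] by delta changes det by delta * cofactor(0,0).
Cofactor C_00 = (-1)^(0+0) * minor(0,0) = 6
Entry delta = -4 - -2 = -2
Det delta = -2 * 6 = -12
New det = 4 + -12 = -8

Answer: -8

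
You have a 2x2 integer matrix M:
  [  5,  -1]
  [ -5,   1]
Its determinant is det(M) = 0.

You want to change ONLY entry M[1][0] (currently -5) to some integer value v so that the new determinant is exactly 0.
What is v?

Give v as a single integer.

Answer: -5

Derivation:
det is linear in entry M[1][0]: det = old_det + (v - -5) * C_10
Cofactor C_10 = 1
Want det = 0: 0 + (v - -5) * 1 = 0
  (v - -5) = 0 / 1 = 0
  v = -5 + (0) = -5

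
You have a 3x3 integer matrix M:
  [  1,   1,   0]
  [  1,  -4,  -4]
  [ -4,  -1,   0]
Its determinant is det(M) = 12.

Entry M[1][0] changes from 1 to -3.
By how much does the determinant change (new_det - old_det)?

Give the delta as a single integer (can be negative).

Cofactor C_10 = 0
Entry delta = -3 - 1 = -4
Det delta = entry_delta * cofactor = -4 * 0 = 0

Answer: 0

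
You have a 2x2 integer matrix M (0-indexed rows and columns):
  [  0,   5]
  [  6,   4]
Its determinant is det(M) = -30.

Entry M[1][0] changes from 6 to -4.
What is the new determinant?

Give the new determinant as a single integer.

Answer: 20

Derivation:
det is linear in row 1: changing M[1][0] by delta changes det by delta * cofactor(1,0).
Cofactor C_10 = (-1)^(1+0) * minor(1,0) = -5
Entry delta = -4 - 6 = -10
Det delta = -10 * -5 = 50
New det = -30 + 50 = 20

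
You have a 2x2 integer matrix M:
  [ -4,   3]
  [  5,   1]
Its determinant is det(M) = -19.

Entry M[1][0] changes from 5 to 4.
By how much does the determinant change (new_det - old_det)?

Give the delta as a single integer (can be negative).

Cofactor C_10 = -3
Entry delta = 4 - 5 = -1
Det delta = entry_delta * cofactor = -1 * -3 = 3

Answer: 3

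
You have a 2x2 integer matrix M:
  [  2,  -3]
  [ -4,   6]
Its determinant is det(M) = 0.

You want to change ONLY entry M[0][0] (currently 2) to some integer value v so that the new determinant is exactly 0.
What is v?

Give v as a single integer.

Answer: 2

Derivation:
det is linear in entry M[0][0]: det = old_det + (v - 2) * C_00
Cofactor C_00 = 6
Want det = 0: 0 + (v - 2) * 6 = 0
  (v - 2) = 0 / 6 = 0
  v = 2 + (0) = 2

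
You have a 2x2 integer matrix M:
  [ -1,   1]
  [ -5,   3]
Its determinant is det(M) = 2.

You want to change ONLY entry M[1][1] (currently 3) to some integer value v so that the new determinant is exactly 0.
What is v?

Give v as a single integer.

Answer: 5

Derivation:
det is linear in entry M[1][1]: det = old_det + (v - 3) * C_11
Cofactor C_11 = -1
Want det = 0: 2 + (v - 3) * -1 = 0
  (v - 3) = -2 / -1 = 2
  v = 3 + (2) = 5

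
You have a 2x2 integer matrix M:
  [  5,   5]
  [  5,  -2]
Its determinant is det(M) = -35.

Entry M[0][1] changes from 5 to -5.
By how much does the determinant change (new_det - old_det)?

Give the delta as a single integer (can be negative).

Cofactor C_01 = -5
Entry delta = -5 - 5 = -10
Det delta = entry_delta * cofactor = -10 * -5 = 50

Answer: 50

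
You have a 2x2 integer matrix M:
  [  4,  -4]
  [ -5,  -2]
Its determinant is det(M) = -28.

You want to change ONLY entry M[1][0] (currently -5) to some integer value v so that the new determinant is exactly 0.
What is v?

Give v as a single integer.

det is linear in entry M[1][0]: det = old_det + (v - -5) * C_10
Cofactor C_10 = 4
Want det = 0: -28 + (v - -5) * 4 = 0
  (v - -5) = 28 / 4 = 7
  v = -5 + (7) = 2

Answer: 2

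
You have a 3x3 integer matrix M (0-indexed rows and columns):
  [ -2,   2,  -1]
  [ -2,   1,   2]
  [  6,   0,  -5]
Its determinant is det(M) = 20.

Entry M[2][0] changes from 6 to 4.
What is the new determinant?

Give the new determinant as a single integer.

Answer: 10

Derivation:
det is linear in row 2: changing M[2][0] by delta changes det by delta * cofactor(2,0).
Cofactor C_20 = (-1)^(2+0) * minor(2,0) = 5
Entry delta = 4 - 6 = -2
Det delta = -2 * 5 = -10
New det = 20 + -10 = 10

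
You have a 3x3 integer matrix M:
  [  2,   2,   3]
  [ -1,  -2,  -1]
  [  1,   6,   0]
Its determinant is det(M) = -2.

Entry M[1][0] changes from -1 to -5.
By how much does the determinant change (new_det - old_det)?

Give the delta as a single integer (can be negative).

Cofactor C_10 = 18
Entry delta = -5 - -1 = -4
Det delta = entry_delta * cofactor = -4 * 18 = -72

Answer: -72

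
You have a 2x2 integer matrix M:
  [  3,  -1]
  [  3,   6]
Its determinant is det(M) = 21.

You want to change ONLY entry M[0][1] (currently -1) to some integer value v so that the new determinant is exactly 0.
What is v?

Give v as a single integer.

det is linear in entry M[0][1]: det = old_det + (v - -1) * C_01
Cofactor C_01 = -3
Want det = 0: 21 + (v - -1) * -3 = 0
  (v - -1) = -21 / -3 = 7
  v = -1 + (7) = 6

Answer: 6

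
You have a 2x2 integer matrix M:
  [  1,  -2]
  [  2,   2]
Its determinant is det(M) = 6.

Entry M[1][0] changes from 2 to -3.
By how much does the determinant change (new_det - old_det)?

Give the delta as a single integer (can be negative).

Answer: -10

Derivation:
Cofactor C_10 = 2
Entry delta = -3 - 2 = -5
Det delta = entry_delta * cofactor = -5 * 2 = -10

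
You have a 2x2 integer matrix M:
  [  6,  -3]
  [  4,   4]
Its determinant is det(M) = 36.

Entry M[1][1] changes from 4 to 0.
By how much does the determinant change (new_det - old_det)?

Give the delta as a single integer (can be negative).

Answer: -24

Derivation:
Cofactor C_11 = 6
Entry delta = 0 - 4 = -4
Det delta = entry_delta * cofactor = -4 * 6 = -24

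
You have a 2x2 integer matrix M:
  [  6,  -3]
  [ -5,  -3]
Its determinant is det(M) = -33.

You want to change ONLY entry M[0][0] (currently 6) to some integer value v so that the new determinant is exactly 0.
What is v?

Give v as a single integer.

det is linear in entry M[0][0]: det = old_det + (v - 6) * C_00
Cofactor C_00 = -3
Want det = 0: -33 + (v - 6) * -3 = 0
  (v - 6) = 33 / -3 = -11
  v = 6 + (-11) = -5

Answer: -5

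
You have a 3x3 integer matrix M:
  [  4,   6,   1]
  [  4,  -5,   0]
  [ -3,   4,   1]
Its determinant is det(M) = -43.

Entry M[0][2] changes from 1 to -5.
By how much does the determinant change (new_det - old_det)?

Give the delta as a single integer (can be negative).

Cofactor C_02 = 1
Entry delta = -5 - 1 = -6
Det delta = entry_delta * cofactor = -6 * 1 = -6

Answer: -6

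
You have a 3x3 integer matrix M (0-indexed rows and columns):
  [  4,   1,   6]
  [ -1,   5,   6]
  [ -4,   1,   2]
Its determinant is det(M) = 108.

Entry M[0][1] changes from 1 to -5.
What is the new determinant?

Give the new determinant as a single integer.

det is linear in row 0: changing M[0][1] by delta changes det by delta * cofactor(0,1).
Cofactor C_01 = (-1)^(0+1) * minor(0,1) = -22
Entry delta = -5 - 1 = -6
Det delta = -6 * -22 = 132
New det = 108 + 132 = 240

Answer: 240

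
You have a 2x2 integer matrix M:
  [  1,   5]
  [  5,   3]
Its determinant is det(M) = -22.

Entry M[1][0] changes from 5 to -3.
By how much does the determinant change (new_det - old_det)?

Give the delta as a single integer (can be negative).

Answer: 40

Derivation:
Cofactor C_10 = -5
Entry delta = -3 - 5 = -8
Det delta = entry_delta * cofactor = -8 * -5 = 40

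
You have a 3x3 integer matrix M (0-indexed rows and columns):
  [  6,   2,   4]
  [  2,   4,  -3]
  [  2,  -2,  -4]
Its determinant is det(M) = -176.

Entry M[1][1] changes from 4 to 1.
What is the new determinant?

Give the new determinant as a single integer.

det is linear in row 1: changing M[1][1] by delta changes det by delta * cofactor(1,1).
Cofactor C_11 = (-1)^(1+1) * minor(1,1) = -32
Entry delta = 1 - 4 = -3
Det delta = -3 * -32 = 96
New det = -176 + 96 = -80

Answer: -80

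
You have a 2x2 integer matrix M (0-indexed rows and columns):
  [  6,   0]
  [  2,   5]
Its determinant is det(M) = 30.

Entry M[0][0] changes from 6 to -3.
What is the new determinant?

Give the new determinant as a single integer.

Answer: -15

Derivation:
det is linear in row 0: changing M[0][0] by delta changes det by delta * cofactor(0,0).
Cofactor C_00 = (-1)^(0+0) * minor(0,0) = 5
Entry delta = -3 - 6 = -9
Det delta = -9 * 5 = -45
New det = 30 + -45 = -15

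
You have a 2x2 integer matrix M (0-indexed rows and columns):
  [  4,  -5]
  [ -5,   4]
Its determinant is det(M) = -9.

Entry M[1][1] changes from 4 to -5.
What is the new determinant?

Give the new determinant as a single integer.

det is linear in row 1: changing M[1][1] by delta changes det by delta * cofactor(1,1).
Cofactor C_11 = (-1)^(1+1) * minor(1,1) = 4
Entry delta = -5 - 4 = -9
Det delta = -9 * 4 = -36
New det = -9 + -36 = -45

Answer: -45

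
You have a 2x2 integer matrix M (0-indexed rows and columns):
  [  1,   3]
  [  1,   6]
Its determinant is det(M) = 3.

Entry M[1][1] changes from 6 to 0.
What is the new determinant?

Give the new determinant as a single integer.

Answer: -3

Derivation:
det is linear in row 1: changing M[1][1] by delta changes det by delta * cofactor(1,1).
Cofactor C_11 = (-1)^(1+1) * minor(1,1) = 1
Entry delta = 0 - 6 = -6
Det delta = -6 * 1 = -6
New det = 3 + -6 = -3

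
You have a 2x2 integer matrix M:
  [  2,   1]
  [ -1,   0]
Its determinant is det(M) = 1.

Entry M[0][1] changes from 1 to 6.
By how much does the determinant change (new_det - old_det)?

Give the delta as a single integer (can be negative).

Answer: 5

Derivation:
Cofactor C_01 = 1
Entry delta = 6 - 1 = 5
Det delta = entry_delta * cofactor = 5 * 1 = 5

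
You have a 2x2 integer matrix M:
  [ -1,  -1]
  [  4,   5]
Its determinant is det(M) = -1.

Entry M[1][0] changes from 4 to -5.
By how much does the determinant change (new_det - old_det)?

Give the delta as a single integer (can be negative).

Answer: -9

Derivation:
Cofactor C_10 = 1
Entry delta = -5 - 4 = -9
Det delta = entry_delta * cofactor = -9 * 1 = -9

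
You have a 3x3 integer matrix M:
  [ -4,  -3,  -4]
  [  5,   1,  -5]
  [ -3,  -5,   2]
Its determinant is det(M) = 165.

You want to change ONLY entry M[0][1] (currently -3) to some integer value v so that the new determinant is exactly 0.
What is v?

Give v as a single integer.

Answer: -36

Derivation:
det is linear in entry M[0][1]: det = old_det + (v - -3) * C_01
Cofactor C_01 = 5
Want det = 0: 165 + (v - -3) * 5 = 0
  (v - -3) = -165 / 5 = -33
  v = -3 + (-33) = -36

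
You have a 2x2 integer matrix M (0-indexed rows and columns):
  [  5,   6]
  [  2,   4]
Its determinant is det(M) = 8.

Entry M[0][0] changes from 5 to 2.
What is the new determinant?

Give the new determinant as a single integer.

det is linear in row 0: changing M[0][0] by delta changes det by delta * cofactor(0,0).
Cofactor C_00 = (-1)^(0+0) * minor(0,0) = 4
Entry delta = 2 - 5 = -3
Det delta = -3 * 4 = -12
New det = 8 + -12 = -4

Answer: -4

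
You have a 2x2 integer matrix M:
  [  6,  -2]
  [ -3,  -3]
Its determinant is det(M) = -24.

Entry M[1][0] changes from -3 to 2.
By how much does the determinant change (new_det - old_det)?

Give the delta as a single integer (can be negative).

Cofactor C_10 = 2
Entry delta = 2 - -3 = 5
Det delta = entry_delta * cofactor = 5 * 2 = 10

Answer: 10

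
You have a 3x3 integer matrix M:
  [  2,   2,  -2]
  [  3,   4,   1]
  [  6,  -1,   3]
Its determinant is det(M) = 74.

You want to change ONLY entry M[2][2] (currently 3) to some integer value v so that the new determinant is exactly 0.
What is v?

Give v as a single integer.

det is linear in entry M[2][2]: det = old_det + (v - 3) * C_22
Cofactor C_22 = 2
Want det = 0: 74 + (v - 3) * 2 = 0
  (v - 3) = -74 / 2 = -37
  v = 3 + (-37) = -34

Answer: -34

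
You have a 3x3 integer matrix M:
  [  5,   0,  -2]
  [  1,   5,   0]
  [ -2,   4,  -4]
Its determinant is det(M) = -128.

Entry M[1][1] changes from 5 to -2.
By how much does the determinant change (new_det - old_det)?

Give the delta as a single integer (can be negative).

Answer: 168

Derivation:
Cofactor C_11 = -24
Entry delta = -2 - 5 = -7
Det delta = entry_delta * cofactor = -7 * -24 = 168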